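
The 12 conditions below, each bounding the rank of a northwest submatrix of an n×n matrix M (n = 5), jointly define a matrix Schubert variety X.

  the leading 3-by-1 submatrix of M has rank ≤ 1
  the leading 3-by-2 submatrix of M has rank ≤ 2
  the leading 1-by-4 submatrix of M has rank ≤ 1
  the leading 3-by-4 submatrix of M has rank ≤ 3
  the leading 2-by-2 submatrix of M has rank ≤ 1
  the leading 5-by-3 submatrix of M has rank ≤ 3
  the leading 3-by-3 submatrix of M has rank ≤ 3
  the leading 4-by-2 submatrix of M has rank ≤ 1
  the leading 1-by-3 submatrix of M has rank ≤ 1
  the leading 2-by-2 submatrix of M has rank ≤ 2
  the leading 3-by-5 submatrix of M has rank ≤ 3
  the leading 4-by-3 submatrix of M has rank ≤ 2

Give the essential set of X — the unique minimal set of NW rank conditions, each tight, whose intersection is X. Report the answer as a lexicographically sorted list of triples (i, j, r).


Propagating the 12 rank bounds to every northwest block:

  1 | 1 | 1 | 1 | 1
  1 | 1 | 2 | 2 | 2
  1 | 1 | 2 | 3 | 3
  1 | 1 | 2 | 3 | 4
  1 | 2 | 3 | 4 | 5

the unique w with this rank table is (1, 3, 4, 5, 2).

|D(w)|=3, |Ess(w)|=1:

[(4, 2, 1)]


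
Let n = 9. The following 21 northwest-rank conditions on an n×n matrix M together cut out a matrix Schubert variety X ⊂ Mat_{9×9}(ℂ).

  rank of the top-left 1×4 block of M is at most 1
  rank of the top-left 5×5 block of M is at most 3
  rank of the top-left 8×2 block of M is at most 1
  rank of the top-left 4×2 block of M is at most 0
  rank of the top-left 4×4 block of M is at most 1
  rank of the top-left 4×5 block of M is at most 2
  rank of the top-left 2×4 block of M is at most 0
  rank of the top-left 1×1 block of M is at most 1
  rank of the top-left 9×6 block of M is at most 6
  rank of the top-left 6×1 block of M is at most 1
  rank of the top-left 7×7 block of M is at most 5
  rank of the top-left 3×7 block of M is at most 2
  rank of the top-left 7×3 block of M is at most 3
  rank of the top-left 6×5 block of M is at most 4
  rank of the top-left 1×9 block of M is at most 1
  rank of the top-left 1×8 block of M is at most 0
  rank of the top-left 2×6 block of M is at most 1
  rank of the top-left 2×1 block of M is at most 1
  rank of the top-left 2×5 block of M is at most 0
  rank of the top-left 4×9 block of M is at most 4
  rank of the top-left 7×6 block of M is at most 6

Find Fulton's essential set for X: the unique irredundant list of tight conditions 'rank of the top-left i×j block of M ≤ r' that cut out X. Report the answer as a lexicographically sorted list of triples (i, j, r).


Rank table r_w(9×9) implied by the 21 constraints:

  R[1]: 0, 0, 0, 0, 0, 0, 0, 0, 1
  R[2]: 0, 0, 0, 0, 0, 1, 1, 1, 2
  R[3]: 0, 0, 1, 1, 1, 2, 2, 2, 3
  R[4]: 0, 0, 1, 1, 2, 3, 3, 3, 4
  R[5]: 1, 1, 2, 2, 3, 4, 4, 4, 5
  R[6]: 1, 1, 2, 3, 4, 5, 5, 5, 6
  R[7]: 1, 1, 2, 3, 4, 5, 5, 6, 7
  R[8]: 1, 1, 2, 3, 4, 5, 6, 7, 8
  R[9]: 1, 2, 3, 4, 5, 6, 7, 8, 9

reading off 1-entries of Δ²R: w = (9, 6, 3, 5, 1, 4, 8, 7, 2).

Fulton essential set (6 of the 22 Rothe cells):

[(1, 8, 0), (2, 5, 0), (4, 2, 0), (4, 4, 1), (7, 7, 5), (8, 2, 1)]


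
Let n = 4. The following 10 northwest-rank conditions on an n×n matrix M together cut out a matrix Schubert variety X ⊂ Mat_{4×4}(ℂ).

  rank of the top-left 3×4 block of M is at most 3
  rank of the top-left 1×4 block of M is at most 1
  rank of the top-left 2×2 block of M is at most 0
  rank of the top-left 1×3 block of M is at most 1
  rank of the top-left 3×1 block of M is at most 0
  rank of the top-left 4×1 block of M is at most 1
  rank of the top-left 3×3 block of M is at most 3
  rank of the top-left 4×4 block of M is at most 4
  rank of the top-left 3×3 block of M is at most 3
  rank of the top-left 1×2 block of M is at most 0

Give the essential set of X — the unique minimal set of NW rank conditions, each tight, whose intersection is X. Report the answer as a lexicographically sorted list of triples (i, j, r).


Computing R[i][j] = min implied NW-rank bound (n=4, 10 conditions):

  i=1: 0 0 1 1
  i=2: 0 0 1 2
  i=3: 0 1 2 3
  i=4: 1 2 3 4

second differences of R give the permutation w = (3, 4, 2, 1).

|D(w)|=5, |Ess(w)|=2:

[(2, 2, 0), (3, 1, 0)]


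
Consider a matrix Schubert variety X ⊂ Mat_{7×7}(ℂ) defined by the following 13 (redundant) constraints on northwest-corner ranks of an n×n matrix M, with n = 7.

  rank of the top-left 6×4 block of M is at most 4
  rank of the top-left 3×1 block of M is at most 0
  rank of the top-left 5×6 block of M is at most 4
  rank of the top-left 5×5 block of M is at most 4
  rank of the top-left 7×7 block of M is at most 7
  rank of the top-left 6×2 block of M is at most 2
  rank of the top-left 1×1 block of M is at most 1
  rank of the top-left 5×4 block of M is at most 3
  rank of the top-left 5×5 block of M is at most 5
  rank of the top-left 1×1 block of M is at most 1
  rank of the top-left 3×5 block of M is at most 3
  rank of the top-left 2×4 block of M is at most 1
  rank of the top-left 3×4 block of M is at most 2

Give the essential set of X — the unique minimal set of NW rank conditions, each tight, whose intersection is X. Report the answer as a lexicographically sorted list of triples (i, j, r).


Propagating the 13 rank bounds to every northwest block:

  R[1]: 0 | 1 | 1 | 1 | 1 | 1 | 1
  R[2]: 0 | 1 | 1 | 1 | 2 | 2 | 2
  R[3]: 0 | 1 | 2 | 2 | 3 | 3 | 3
  R[4]: 1 | 2 | 3 | 3 | 4 | 4 | 4
  R[5]: 1 | 2 | 3 | 3 | 4 | 4 | 5
  R[6]: 1 | 2 | 3 | 4 | 5 | 5 | 6
  R[7]: 1 | 2 | 3 | 4 | 5 | 6 | 7

so w = (2, 5, 3, 1, 7, 4, 6).

4 SE-corners of the 7-cell Rothe diagram give Ess(w):

[(2, 4, 1), (3, 1, 0), (5, 4, 3), (5, 6, 4)]


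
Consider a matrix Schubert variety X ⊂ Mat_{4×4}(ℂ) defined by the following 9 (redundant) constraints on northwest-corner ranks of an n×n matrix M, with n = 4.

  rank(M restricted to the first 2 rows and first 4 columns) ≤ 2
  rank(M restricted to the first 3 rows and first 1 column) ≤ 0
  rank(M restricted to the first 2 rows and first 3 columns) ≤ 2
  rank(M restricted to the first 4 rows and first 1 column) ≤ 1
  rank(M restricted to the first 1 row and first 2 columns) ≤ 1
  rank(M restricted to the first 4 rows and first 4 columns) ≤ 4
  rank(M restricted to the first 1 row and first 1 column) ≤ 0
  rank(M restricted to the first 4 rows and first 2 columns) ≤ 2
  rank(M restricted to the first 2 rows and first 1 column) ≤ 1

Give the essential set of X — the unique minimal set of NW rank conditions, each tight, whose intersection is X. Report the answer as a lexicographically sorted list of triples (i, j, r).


Recovering R(i,j) via the rank-extension bound from the 9 conditions:

  R[1]: 0 1 1 1
  R[2]: 0 1 2 2
  R[3]: 0 1 2 3
  R[4]: 1 2 3 4

reading off 1-entries of Δ²R: w = (2, 3, 4, 1).

Fulton essential set (1 of the 3 Rothe cells):

[(3, 1, 0)]


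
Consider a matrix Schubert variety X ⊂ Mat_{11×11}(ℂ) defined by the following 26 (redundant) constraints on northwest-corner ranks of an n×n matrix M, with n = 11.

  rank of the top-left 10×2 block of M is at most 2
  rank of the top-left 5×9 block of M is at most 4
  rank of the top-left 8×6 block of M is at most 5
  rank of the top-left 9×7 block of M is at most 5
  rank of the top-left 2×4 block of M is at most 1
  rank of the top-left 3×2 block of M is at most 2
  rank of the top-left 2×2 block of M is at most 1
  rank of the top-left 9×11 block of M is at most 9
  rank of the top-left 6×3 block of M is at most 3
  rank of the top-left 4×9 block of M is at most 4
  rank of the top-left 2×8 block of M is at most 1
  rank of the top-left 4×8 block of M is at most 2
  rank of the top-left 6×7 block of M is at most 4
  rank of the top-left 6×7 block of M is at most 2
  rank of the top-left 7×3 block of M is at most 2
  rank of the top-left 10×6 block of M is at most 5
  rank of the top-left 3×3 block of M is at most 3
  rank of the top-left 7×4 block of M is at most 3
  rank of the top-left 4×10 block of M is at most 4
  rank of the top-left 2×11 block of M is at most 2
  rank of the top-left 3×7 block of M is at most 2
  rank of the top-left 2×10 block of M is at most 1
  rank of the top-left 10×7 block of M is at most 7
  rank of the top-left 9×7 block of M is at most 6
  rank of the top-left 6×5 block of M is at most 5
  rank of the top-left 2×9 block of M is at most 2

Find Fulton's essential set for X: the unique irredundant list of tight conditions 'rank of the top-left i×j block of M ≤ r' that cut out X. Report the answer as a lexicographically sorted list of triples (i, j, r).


Computing R[i][j] = min implied NW-rank bound (n=11, 26 conditions):

  R[1]: 1  1  1  1  1  1  1  1  1  1  1
  R[2]: 1  1  1  1  1  1  1  1  1  1  2
  R[3]: 1  2  2  2  2  2  2  2  2  2  3
  R[4]: 1  2  2  2  2  2  2  2  3  3  4
  R[5]: 1  2  2  2  2  2  2  3  4  4  5
  R[6]: 1  2  2  2  2  2  2  3  4  5  6
  R[7]: 1  2  2  3  3  3  3  4  5  6  7
  R[8]: 1  2  3  4  4  4  4  5  6  7  8
  R[9]: 1  2  3  4  5  5  5  6  7  8  9
  R[10]: 1  2  3  4  5  5  6  7  8  9  10
  R[11]: 1  2  3  4  5  6  7  8  9  10  11

second differences of R give the permutation w = (1, 11, 2, 9, 8, 10, 4, 3, 5, 7, 6).

ℓ(w)=27; the 5 essential cells (i,j,r):

[(2, 10, 1), (4, 8, 2), (6, 7, 2), (7, 3, 2), (10, 6, 5)]


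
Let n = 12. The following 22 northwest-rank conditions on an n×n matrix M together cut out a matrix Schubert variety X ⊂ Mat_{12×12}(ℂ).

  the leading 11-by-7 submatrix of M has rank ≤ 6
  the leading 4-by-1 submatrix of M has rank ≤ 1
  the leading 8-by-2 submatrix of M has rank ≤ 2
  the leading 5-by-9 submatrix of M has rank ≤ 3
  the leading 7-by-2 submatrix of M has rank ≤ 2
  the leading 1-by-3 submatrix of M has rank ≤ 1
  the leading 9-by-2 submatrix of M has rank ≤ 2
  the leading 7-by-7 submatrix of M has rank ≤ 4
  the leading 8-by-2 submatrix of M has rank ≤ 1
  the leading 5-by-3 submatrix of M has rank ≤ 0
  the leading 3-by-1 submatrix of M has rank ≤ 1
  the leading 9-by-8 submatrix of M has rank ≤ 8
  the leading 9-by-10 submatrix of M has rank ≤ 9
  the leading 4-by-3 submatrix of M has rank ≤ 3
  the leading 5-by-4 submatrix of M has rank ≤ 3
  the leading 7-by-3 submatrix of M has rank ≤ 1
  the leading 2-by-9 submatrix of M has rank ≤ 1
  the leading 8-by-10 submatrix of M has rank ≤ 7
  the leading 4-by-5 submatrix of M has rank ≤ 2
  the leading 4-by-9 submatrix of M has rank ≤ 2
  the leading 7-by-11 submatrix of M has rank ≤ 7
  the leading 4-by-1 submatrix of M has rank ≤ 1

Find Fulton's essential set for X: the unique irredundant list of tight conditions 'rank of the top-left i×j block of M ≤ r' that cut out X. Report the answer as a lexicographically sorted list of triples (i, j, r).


Computing R[i][j] = min implied NW-rank bound (n=12, 22 conditions):

  0  0  0  1  1  1  1  1  1  1  1  1
  0  0  0  1  1  1  1  1  1  2  2  2
  0  0  0  1  2  2  2  2  2  3  3  3
  0  0  0  1  2  2  2  2  2  3  4  4
  0  0  0  1  2  3  3  3  3  4  5  5
  1  1  1  2  3  4  4  4  4  5  6  6
  1  1  1  2  3  4  4  5  5  6  7  7
  1  1  2  3  4  5  5  6  6  7  8  8
  1  2  3  4  5  6  6  7  7  8  9  9
  1  2  3  4  5  6  6  7  8  9  10  10
  1  2  3  4  5  6  6  7  8  9  10  11
  1  2  3  4  5  6  7  8  9  10  11  12

second differences of R give the permutation w = (4, 10, 5, 11, 6, 1, 8, 3, 2, 9, 12, 7).

Fulton essential set (7 of the 30 Rothe cells):

[(2, 9, 1), (4, 9, 2), (5, 3, 0), (7, 3, 1), (7, 7, 4), (8, 2, 1), (11, 7, 6)]


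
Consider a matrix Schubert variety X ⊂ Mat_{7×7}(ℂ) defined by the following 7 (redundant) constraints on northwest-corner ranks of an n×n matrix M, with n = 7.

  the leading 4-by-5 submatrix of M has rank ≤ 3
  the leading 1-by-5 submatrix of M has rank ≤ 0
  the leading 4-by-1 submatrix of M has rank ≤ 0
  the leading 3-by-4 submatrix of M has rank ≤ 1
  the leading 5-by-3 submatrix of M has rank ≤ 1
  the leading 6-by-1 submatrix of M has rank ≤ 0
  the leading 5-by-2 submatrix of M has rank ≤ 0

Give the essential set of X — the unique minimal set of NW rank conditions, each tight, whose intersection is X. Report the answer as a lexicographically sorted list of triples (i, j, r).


The tightest implied rank at each (i,j), from the 7 conditions:

  0 | 0 | 0 | 0 | 0 | 1 | 1
  0 | 0 | 1 | 1 | 1 | 2 | 2
  0 | 0 | 1 | 1 | 2 | 3 | 3
  0 | 0 | 1 | 2 | 3 | 4 | 4
  0 | 0 | 1 | 2 | 3 | 4 | 5
  0 | 1 | 2 | 3 | 4 | 5 | 6
  1 | 2 | 3 | 4 | 5 | 6 | 7

hence w(1..7) = (6, 3, 5, 4, 7, 2, 1).

D(w) has 15 cells with 4 SE-corners; essential set:

[(1, 5, 0), (3, 4, 1), (5, 2, 0), (6, 1, 0)]


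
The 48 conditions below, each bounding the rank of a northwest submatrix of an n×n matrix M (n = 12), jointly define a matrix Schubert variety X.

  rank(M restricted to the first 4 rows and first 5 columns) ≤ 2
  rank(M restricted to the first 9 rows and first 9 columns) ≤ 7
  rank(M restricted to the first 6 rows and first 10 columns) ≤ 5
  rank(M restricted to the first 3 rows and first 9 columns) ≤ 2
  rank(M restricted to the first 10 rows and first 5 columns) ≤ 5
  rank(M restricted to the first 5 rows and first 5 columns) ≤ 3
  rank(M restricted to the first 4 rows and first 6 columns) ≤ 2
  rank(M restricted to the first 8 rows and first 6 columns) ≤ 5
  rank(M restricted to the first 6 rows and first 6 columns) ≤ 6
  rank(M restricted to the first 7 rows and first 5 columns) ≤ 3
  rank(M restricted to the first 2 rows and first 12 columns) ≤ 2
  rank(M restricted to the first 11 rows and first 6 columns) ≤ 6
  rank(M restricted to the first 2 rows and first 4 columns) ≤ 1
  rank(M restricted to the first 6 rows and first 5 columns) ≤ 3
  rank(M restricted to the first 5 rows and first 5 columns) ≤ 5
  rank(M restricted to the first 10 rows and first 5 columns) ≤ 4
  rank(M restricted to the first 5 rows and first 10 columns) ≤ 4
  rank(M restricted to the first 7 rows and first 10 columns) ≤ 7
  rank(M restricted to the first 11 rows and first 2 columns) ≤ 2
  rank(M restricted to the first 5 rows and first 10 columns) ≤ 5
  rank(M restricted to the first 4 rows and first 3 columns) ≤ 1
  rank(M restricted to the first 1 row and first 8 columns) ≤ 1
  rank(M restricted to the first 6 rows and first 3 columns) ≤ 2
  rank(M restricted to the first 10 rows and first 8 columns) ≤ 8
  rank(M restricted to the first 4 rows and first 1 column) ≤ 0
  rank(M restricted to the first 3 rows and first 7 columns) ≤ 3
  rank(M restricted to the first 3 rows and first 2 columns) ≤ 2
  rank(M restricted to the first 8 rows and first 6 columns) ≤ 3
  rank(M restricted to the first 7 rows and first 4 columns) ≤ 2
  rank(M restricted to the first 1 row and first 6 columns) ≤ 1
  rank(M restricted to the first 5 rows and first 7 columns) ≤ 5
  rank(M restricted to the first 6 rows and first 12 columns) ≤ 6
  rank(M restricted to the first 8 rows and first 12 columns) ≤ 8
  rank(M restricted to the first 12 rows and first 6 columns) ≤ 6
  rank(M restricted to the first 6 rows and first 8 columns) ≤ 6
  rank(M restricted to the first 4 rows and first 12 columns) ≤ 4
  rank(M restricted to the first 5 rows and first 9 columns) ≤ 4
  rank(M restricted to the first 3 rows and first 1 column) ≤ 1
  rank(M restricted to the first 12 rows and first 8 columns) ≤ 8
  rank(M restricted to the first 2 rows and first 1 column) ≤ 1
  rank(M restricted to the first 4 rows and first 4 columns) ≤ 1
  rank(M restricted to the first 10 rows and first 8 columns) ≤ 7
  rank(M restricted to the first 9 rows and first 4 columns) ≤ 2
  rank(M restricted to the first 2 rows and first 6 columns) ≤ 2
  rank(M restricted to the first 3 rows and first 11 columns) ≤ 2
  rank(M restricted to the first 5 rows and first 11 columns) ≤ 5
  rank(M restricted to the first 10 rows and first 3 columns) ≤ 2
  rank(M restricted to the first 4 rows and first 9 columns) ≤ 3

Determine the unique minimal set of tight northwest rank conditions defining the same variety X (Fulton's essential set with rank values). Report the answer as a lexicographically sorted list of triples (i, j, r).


Reconstructing r_w from the 48 given conditions:

  0, 1, 1, 1, 1, 1, 1, 1, 1, 1, 1, 1
  0, 1, 1, 1, 2, 2, 2, 2, 2, 2, 2, 2
  0, 1, 1, 1, 2, 2, 2, 2, 2, 2, 2, 3
  0, 1, 1, 1, 2, 2, 3, 3, 3, 3, 3, 4
  1, 2, 2, 2, 3, 3, 4, 4, 4, 4, 4, 5
  1, 2, 2, 2, 3, 3, 4, 5, 5, 5, 5, 6
  1, 2, 2, 2, 3, 3, 4, 5, 6, 6, 6, 7
  1, 2, 2, 2, 3, 3, 4, 5, 6, 7, 7, 8
  1, 2, 2, 2, 3, 4, 5, 6, 7, 8, 8, 9
  1, 2, 2, 3, 4, 5, 6, 7, 8, 9, 9, 10
  1, 2, 3, 4, 5, 6, 7, 8, 9, 10, 10, 11
  1, 2, 3, 4, 5, 6, 7, 8, 9, 10, 11, 12

the unique w with this rank table is (2, 5, 12, 7, 1, 8, 9, 10, 6, 4, 3, 11).

ℓ(w)=29; the 7 essential cells (i,j,r):

[(3, 11, 2), (4, 1, 0), (4, 4, 1), (4, 6, 2), (8, 6, 3), (9, 4, 2), (10, 3, 2)]


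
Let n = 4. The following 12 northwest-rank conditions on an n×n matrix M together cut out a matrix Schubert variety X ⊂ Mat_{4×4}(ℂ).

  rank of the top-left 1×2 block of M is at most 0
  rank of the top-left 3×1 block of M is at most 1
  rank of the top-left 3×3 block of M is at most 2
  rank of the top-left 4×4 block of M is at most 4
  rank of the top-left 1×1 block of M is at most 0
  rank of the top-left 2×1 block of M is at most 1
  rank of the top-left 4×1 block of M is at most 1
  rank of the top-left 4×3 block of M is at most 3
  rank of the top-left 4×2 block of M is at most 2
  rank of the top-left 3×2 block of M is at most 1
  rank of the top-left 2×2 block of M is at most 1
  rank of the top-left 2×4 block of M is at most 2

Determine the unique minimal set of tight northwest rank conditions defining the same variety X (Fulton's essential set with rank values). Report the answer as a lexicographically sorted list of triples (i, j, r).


Recovering R(i,j) via the rank-extension bound from the 12 conditions:

  row 1: 0, 0, 1, 1
  row 2: 1, 1, 2, 2
  row 3: 1, 1, 2, 3
  row 4: 1, 2, 3, 4

second differences of R give the permutation w = (3, 1, 4, 2).

D(w) has 3 cells with 2 SE-corners; essential set:

[(1, 2, 0), (3, 2, 1)]


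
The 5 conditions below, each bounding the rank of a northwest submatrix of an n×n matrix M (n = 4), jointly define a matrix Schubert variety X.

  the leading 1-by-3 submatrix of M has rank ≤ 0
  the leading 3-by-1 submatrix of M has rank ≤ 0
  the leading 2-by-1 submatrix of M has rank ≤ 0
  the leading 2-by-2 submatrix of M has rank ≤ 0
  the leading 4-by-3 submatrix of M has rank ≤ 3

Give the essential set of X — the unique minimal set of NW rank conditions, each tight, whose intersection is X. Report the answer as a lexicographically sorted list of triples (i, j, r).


The tightest implied rank at each (i,j), from the 5 conditions:

  0, 0, 0, 1
  0, 0, 1, 2
  0, 1, 2, 3
  1, 2, 3, 4

second differences of R give the permutation w = (4, 3, 2, 1).

D(w) has 6 cells with 3 SE-corners; essential set:

[(1, 3, 0), (2, 2, 0), (3, 1, 0)]


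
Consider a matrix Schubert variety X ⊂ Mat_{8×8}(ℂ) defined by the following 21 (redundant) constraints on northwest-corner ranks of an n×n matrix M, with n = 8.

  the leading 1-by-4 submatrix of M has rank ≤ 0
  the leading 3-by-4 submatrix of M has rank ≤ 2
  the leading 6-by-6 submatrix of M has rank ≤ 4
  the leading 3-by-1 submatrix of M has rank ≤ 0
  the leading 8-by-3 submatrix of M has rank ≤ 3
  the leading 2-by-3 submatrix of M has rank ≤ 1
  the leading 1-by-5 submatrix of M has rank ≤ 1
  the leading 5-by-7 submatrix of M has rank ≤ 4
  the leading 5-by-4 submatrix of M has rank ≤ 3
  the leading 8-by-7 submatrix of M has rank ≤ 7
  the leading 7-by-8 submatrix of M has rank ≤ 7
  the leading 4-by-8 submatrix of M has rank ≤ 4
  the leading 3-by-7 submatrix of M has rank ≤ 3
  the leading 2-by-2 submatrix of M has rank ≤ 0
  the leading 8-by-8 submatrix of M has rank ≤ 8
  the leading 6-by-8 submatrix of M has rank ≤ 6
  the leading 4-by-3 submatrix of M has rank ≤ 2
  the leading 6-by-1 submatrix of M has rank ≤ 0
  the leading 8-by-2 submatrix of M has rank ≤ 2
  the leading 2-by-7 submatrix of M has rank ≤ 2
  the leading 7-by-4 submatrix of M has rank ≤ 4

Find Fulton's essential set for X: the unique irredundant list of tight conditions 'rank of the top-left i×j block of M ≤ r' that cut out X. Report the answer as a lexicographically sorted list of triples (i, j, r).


Propagating the 21 rank bounds to every northwest block:

  i=1: 0, 0, 0, 0, 1, 1, 1, 1
  i=2: 0, 0, 1, 1, 2, 2, 2, 2
  i=3: 0, 1, 2, 2, 3, 3, 3, 3
  i=4: 0, 1, 2, 3, 4, 4, 4, 4
  i=5: 0, 1, 2, 3, 4, 4, 4, 5
  i=6: 0, 1, 2, 3, 4, 4, 5, 6
  i=7: 1, 2, 3, 4, 5, 5, 6, 7
  i=8: 1, 2, 3, 4, 5, 6, 7, 8

so w = (5, 3, 2, 4, 8, 7, 1, 6).

Fulton essential set (5 of the 13 Rothe cells):

[(1, 4, 0), (2, 2, 0), (5, 7, 4), (6, 1, 0), (6, 6, 4)]


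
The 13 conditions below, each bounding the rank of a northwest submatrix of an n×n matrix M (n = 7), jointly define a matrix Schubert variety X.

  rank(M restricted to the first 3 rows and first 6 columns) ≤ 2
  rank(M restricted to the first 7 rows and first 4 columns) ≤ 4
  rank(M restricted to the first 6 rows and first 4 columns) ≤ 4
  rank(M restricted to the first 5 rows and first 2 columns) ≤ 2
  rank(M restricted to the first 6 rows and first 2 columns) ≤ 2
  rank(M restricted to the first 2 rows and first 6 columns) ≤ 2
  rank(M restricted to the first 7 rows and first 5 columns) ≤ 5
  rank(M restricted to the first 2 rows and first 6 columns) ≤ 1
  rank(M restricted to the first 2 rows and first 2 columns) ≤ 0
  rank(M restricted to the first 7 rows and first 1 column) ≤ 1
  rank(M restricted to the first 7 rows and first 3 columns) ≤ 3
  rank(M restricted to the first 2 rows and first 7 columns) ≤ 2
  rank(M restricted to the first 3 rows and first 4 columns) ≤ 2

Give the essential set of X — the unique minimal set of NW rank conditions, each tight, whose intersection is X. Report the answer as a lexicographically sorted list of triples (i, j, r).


Computing R[i][j] = min implied NW-rank bound (n=7, 13 conditions):

  R[1]: 0 0 1 1 1 1 1
  R[2]: 0 0 1 1 1 1 2
  R[3]: 1 1 2 2 2 2 3
  R[4]: 1 2 3 3 3 3 4
  R[5]: 1 2 3 4 4 4 5
  R[6]: 1 2 3 4 5 5 6
  R[7]: 1 2 3 4 5 6 7

giving w = (3, 7, 1, 2, 4, 5, 6) via Δ²R.

|D(w)|=7, |Ess(w)|=2:

[(2, 2, 0), (2, 6, 1)]


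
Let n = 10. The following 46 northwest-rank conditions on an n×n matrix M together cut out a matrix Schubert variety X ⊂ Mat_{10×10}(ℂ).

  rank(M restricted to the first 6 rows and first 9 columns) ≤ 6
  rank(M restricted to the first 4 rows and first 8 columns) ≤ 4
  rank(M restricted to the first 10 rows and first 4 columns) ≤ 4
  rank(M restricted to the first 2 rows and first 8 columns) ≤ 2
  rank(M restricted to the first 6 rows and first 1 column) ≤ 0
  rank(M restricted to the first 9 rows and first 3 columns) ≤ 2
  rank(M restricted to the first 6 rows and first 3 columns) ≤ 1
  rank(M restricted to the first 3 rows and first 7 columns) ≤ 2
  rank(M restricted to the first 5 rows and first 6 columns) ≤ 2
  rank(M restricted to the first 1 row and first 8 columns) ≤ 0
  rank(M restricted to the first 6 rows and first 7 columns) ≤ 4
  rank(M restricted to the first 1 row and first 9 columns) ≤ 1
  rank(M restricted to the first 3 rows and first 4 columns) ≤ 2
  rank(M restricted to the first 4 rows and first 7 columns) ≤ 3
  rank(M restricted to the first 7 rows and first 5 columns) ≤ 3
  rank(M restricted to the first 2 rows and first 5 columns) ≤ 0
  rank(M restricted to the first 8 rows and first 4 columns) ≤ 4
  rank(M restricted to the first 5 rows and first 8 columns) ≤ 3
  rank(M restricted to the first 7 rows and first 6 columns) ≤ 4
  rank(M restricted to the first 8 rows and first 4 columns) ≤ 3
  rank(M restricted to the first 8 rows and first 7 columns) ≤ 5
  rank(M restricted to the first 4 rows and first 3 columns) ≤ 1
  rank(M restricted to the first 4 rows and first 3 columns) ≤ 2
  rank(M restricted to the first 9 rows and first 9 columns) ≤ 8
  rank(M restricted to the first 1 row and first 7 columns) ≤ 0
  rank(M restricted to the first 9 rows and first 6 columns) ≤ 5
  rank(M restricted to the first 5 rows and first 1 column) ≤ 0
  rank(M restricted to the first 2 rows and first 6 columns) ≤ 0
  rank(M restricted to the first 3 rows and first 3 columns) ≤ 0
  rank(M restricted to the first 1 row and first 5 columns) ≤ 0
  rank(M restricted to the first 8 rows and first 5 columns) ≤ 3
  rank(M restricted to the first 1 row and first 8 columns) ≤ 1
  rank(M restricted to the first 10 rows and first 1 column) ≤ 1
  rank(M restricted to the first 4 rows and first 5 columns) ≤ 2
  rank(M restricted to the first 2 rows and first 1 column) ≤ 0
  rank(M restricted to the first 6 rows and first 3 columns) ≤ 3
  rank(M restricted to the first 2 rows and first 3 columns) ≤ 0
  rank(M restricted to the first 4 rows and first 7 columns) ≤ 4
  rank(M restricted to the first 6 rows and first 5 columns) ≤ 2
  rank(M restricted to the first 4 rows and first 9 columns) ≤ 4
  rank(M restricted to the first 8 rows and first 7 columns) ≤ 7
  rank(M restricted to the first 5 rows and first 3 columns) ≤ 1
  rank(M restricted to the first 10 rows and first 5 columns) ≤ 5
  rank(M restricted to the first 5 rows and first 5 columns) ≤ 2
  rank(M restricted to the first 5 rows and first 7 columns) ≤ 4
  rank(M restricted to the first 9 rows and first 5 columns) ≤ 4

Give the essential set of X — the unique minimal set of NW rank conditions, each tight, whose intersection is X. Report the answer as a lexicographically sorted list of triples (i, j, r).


Computing R[i][j] = min implied NW-rank bound (n=10, 46 conditions):

  row 1: 0 0 0 0 0 0 0 0 1 1
  row 2: 0 0 0 0 0 0 1 1 2 2
  row 3: 0 0 0 1 1 1 2 2 3 3
  row 4: 0 1 1 2 2 2 3 3 4 4
  row 5: 0 1 1 2 2 2 3 3 4 5
  row 6: 0 1 1 2 2 3 4 4 5 6
  row 7: 1 2 2 3 3 4 5 5 6 7
  row 8: 1 2 2 3 3 4 5 6 7 8
  row 9: 1 2 2 3 4 5 6 7 8 9
  row 10: 1 2 3 4 5 6 7 8 9 10

the unique w with this rank table is (9, 7, 4, 2, 10, 6, 1, 8, 5, 3).

10 SE-corners of the 29-cell Rothe diagram give Ess(w):

[(1, 8, 0), (2, 6, 0), (3, 3, 0), (5, 6, 2), (5, 8, 3), (6, 1, 0), (6, 3, 1), (6, 5, 2), (8, 5, 3), (9, 3, 2)]


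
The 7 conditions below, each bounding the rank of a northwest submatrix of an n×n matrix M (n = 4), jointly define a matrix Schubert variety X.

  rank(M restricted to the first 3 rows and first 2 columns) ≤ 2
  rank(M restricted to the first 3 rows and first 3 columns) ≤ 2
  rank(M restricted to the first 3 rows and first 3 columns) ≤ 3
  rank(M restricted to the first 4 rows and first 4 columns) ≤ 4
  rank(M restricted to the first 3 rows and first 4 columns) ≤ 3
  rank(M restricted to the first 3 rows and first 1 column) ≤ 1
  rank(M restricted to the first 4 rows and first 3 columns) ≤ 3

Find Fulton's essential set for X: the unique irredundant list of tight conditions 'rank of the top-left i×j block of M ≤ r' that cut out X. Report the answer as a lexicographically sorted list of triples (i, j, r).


Recovering R(i,j) via the rank-extension bound from the 7 conditions:

  1 1 1 1
  1 2 2 2
  1 2 2 3
  1 2 3 4

so w = (1, 2, 4, 3).

ℓ(w)=1; the 1 essential cell (i,j,r):

[(3, 3, 2)]


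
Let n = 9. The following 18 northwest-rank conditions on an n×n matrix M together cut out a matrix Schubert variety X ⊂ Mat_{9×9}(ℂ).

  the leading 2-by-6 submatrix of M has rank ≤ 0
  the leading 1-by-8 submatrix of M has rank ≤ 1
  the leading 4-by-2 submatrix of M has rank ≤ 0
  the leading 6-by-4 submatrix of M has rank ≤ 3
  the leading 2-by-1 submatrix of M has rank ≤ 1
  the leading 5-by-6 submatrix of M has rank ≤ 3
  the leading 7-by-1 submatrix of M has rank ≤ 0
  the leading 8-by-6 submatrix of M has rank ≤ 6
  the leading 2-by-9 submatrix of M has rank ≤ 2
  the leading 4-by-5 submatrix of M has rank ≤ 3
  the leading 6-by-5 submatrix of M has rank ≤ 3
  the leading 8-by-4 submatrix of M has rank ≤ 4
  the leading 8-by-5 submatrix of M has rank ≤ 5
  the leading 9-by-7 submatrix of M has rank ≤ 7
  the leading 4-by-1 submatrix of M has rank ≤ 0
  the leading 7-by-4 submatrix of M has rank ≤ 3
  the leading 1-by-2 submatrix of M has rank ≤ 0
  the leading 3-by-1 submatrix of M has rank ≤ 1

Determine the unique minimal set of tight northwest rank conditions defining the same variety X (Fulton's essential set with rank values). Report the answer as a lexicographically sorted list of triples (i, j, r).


Reconstructing r_w from the 18 given conditions:

  0  0  0  0  0  0  1  1  1
  0  0  0  0  0  0  1  2  2
  0  0  1  1  1  1  2  3  3
  0  0  1  2  2  2  3  4  4
  0  1  2  3  3  3  4  5  5
  0  1  2  3  3  4  5  6  6
  0  1  2  3  4  5  6  7  7
  1  2  3  4  5  6  7  8  8
  1  2  3  4  5  6  7  8  9

the unique w with this rank table is (7, 8, 3, 4, 2, 6, 5, 1, 9).

|D(w)|=20, |Ess(w)|=4:

[(2, 6, 0), (4, 2, 0), (6, 5, 3), (7, 1, 0)]


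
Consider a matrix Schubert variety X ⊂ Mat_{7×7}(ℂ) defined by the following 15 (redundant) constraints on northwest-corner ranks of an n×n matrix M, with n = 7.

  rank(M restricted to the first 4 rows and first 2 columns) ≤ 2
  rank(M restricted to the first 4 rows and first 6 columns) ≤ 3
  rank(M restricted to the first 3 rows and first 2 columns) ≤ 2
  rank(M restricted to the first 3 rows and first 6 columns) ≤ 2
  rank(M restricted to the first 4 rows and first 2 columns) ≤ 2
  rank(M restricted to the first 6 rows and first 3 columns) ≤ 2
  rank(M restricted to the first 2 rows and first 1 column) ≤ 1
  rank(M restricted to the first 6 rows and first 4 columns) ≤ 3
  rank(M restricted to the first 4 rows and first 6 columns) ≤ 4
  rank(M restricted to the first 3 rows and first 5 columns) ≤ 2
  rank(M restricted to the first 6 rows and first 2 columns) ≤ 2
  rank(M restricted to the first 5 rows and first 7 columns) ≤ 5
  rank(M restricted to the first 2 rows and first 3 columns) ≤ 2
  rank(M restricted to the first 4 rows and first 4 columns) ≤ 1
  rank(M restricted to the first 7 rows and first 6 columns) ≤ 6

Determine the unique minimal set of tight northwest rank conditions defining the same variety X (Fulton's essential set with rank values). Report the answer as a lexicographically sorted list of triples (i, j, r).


Computing R[i][j] = min implied NW-rank bound (n=7, 15 conditions):

  1  1  1  1  1  1  1
  1  1  1  1  2  2  2
  1  1  1  1  2  2  3
  1  1  1  1  2  3  4
  1  2  2  2  3  4  5
  1  2  2  3  4  5  6
  1  2  3  4  5  6  7

second differences of R give the permutation w = (1, 5, 7, 6, 2, 4, 3).

Rothe diagram D(w) (11 cells), 3 SE-corners (essential conditions):

[(3, 6, 2), (4, 4, 1), (6, 3, 2)]


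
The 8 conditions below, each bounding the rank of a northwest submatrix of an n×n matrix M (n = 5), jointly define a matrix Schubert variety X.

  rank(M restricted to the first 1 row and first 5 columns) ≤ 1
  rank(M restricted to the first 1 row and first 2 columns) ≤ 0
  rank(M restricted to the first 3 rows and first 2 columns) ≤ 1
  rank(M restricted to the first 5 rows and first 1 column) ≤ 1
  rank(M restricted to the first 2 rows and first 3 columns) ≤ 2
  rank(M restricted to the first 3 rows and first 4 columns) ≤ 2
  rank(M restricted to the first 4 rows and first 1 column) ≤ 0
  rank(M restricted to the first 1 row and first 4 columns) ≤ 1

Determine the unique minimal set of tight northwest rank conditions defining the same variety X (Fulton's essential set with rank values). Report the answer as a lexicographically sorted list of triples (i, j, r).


The tightest implied rank at each (i,j), from the 8 conditions:

  R[1]: 0 0 1 1 1
  R[2]: 0 1 2 2 2
  R[3]: 0 1 2 2 3
  R[4]: 0 1 2 3 4
  R[5]: 1 2 3 4 5

hence w(1..5) = (3, 2, 5, 4, 1).

D(w) has 6 cells with 3 SE-corners; essential set:

[(1, 2, 0), (3, 4, 2), (4, 1, 0)]


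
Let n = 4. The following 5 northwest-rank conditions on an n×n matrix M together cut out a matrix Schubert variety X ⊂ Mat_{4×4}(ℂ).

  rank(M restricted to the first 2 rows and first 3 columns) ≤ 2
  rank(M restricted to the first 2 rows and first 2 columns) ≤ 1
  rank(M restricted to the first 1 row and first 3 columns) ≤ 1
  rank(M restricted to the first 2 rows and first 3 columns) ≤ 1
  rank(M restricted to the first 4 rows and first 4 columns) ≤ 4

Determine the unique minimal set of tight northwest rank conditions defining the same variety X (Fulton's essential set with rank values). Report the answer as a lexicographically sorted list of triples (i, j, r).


Reconstructing r_w from the 5 given conditions:

  i=1: 1 1 1 1
  i=2: 1 1 1 2
  i=3: 1 2 2 3
  i=4: 1 2 3 4

hence w(1..4) = (1, 4, 2, 3).

|D(w)|=2, |Ess(w)|=1:

[(2, 3, 1)]


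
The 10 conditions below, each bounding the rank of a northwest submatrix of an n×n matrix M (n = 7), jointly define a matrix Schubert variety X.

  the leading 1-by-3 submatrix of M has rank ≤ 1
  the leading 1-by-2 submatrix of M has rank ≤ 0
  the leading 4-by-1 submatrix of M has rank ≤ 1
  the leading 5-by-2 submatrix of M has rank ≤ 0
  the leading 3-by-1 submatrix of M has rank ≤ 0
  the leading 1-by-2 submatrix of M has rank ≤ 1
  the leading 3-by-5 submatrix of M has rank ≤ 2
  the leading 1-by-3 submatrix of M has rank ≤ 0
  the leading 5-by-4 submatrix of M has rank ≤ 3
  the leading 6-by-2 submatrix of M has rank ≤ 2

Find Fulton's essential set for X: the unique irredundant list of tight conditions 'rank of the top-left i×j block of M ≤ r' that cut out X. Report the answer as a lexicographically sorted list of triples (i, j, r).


Recovering R(i,j) via the rank-extension bound from the 10 conditions:

  i=1: 0  0  0  1  1  1  1
  i=2: 0  0  1  2  2  2  2
  i=3: 0  0  1  2  2  3  3
  i=4: 0  0  1  2  3  4  4
  i=5: 0  0  1  2  3  4  5
  i=6: 1  1  2  3  4  5  6
  i=7: 1  2  3  4  5  6  7

so w = (4, 3, 6, 5, 7, 1, 2).

3 SE-corners of the 12-cell Rothe diagram give Ess(w):

[(1, 3, 0), (3, 5, 2), (5, 2, 0)]


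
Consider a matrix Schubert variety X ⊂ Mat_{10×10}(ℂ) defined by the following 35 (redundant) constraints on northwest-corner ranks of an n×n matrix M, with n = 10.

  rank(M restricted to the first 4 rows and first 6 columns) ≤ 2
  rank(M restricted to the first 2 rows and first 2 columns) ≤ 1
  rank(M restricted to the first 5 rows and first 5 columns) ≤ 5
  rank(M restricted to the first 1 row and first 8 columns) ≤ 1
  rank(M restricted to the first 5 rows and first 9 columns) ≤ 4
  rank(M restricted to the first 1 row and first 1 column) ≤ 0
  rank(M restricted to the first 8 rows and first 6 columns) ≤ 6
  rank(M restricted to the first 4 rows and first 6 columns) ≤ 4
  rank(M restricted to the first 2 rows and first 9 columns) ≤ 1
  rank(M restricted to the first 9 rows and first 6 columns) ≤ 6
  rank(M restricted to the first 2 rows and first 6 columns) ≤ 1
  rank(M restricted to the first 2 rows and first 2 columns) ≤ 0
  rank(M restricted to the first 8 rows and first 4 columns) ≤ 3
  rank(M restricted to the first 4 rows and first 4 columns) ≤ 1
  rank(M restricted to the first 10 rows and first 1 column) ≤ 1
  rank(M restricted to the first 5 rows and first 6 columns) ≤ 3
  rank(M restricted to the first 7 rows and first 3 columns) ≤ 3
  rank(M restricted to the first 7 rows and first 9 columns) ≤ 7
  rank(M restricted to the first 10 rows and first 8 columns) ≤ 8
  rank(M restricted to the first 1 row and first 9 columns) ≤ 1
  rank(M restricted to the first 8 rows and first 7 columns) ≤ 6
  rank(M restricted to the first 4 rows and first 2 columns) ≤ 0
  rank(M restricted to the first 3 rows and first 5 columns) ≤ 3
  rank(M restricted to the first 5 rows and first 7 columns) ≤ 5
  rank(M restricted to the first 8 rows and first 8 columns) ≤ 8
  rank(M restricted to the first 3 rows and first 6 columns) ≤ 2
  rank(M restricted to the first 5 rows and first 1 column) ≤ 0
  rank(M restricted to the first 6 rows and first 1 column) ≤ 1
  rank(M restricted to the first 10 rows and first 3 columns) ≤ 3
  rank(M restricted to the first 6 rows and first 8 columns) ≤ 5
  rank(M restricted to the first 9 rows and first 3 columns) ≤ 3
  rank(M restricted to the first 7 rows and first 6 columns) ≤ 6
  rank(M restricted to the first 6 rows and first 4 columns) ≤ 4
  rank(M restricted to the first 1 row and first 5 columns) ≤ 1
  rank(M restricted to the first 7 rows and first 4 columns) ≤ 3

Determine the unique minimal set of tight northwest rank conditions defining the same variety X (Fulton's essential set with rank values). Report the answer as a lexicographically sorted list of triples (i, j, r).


Recovering R(i,j) via the rank-extension bound from the 35 conditions:

  R[1]: 0, 0, 1, 1, 1, 1, 1, 1, 1, 1
  R[2]: 0, 0, 1, 1, 1, 1, 1, 1, 1, 2
  R[3]: 0, 0, 1, 1, 2, 2, 2, 2, 2, 3
  R[4]: 0, 0, 1, 1, 2, 2, 3, 3, 3, 4
  R[5]: 0, 1, 2, 2, 3, 3, 4, 4, 4, 5
  R[6]: 1, 2, 3, 3, 4, 4, 5, 5, 5, 6
  R[7]: 1, 2, 3, 3, 4, 5, 6, 6, 6, 7
  R[8]: 1, 2, 3, 3, 4, 5, 6, 7, 7, 8
  R[9]: 1, 2, 3, 4, 5, 6, 7, 8, 8, 9
  R[10]: 1, 2, 3, 4, 5, 6, 7, 8, 9, 10

so w = (3, 10, 5, 7, 2, 1, 6, 8, 4, 9).

Fulton essential set (6 of the 20 Rothe cells):

[(2, 9, 1), (4, 2, 0), (4, 4, 1), (4, 6, 2), (5, 1, 0), (8, 4, 3)]


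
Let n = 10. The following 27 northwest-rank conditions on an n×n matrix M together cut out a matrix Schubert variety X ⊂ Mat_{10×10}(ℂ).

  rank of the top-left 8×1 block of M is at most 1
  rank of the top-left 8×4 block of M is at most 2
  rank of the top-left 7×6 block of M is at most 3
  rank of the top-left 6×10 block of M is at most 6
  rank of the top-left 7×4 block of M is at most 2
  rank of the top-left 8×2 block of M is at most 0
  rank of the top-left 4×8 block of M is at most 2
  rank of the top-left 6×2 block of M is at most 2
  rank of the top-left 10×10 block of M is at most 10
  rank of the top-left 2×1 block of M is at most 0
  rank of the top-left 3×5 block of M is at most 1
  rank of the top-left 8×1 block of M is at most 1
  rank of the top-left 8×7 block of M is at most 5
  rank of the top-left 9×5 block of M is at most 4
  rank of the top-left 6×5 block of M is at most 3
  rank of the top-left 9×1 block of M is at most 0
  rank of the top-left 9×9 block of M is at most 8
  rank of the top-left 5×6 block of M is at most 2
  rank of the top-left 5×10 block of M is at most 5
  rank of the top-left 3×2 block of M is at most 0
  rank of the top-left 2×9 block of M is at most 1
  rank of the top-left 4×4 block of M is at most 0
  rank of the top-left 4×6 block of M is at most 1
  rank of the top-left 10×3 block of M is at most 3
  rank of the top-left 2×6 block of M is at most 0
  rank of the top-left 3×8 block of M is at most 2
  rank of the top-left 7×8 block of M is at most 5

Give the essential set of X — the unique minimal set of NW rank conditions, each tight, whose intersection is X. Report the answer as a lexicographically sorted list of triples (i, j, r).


Propagating the 27 rank bounds to every northwest block:

  0 | 0 | 0 | 0 | 0 | 0 | 1 | 1 | 1 | 1
  0 | 0 | 0 | 0 | 0 | 0 | 1 | 1 | 1 | 2
  0 | 0 | 0 | 0 | 1 | 1 | 2 | 2 | 2 | 3
  0 | 0 | 0 | 0 | 1 | 1 | 2 | 2 | 3 | 4
  0 | 0 | 1 | 1 | 2 | 2 | 3 | 3 | 4 | 5
  0 | 0 | 1 | 2 | 3 | 3 | 4 | 4 | 5 | 6
  0 | 0 | 1 | 2 | 3 | 3 | 4 | 5 | 6 | 7
  0 | 0 | 1 | 2 | 3 | 4 | 5 | 6 | 7 | 8
  0 | 1 | 2 | 3 | 4 | 5 | 6 | 7 | 8 | 9
  1 | 2 | 3 | 4 | 5 | 6 | 7 | 8 | 9 | 10

second differences of R give the permutation w = (7, 10, 5, 9, 3, 4, 8, 6, 2, 1).

Rothe diagram D(w) (34 cells), 8 SE-corners (essential conditions):

[(2, 6, 0), (2, 9, 1), (4, 4, 0), (4, 6, 1), (4, 8, 2), (7, 6, 3), (8, 2, 0), (9, 1, 0)]


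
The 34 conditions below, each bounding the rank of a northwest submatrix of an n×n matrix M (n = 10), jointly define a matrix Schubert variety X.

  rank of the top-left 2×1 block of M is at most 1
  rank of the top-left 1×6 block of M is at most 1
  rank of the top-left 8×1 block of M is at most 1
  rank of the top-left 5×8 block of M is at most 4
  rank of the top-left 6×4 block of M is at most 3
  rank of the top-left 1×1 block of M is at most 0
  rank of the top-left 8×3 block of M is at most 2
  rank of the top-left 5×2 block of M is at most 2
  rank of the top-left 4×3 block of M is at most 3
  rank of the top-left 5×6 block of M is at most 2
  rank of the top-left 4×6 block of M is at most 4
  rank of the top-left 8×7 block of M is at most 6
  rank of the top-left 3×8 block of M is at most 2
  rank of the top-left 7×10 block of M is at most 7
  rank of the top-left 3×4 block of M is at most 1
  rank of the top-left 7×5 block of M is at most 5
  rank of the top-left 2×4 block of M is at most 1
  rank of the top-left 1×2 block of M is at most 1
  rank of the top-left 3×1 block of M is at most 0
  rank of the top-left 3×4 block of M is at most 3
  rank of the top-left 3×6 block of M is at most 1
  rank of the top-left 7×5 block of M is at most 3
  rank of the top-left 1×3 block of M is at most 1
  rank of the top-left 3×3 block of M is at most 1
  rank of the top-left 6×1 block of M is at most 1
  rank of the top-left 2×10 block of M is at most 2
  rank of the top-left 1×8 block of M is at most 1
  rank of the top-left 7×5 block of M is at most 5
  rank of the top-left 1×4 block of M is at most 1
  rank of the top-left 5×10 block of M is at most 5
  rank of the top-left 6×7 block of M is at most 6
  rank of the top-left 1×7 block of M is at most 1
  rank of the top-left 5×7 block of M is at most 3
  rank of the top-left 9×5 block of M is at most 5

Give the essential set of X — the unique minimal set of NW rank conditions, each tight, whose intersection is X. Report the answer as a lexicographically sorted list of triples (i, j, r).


Propagating the 34 rank bounds to every northwest block:

  row 1: 0 1 1 1 1 1 1 1 1 1
  row 2: 0 1 1 1 1 1 2 2 2 2
  row 3: 0 1 1 1 1 1 2 2 3 3
  row 4: 1 2 2 2 2 2 3 3 4 4
  row 5: 1 2 2 2 2 2 3 4 5 5
  row 6: 1 2 2 3 3 3 4 5 6 6
  row 7: 1 2 2 3 3 4 5 6 7 7
  row 8: 1 2 2 3 4 5 6 7 8 8
  row 9: 1 2 3 4 5 6 7 8 9 9
  row 10: 1 2 3 4 5 6 7 8 9 10

second differences of R give the permutation w = (2, 7, 9, 1, 8, 4, 6, 5, 3, 10).

ℓ(w)=20; the 6 essential cells (i,j,r):

[(3, 1, 0), (3, 6, 1), (3, 8, 2), (5, 6, 2), (7, 5, 3), (8, 3, 2)]
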